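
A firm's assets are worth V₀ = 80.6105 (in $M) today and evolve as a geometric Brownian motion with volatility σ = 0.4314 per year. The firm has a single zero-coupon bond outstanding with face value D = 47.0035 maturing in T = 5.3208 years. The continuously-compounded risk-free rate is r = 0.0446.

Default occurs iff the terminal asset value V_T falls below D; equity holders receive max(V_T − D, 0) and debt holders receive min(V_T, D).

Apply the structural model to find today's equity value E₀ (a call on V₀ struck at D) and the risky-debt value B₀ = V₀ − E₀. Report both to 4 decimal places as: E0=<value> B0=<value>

Apply the equity-as-call identities (strike 47.0035, horizon 5.3208 years):
d₁ = [ln(V₀/D) + (r + σ²/2)T] / (σ√T)
   = [ln(80.6105/47.0035) + (0.0446 + 0.5·0.4314²)·5.3208] / (0.4314·√5.3208)
   = [0.539407 + 0.732424] / 0.995104 = 1.278088
d₂ = d₁ − σ√T = 1.278088 − 0.995104 = 0.282984
N(d₁) = 0.899391,  N(d₂) = 0.611405,  e^(−rT) = 0.788749
E₀ = V₀·N(d₁) − D·e^(−rT)·N(d₂)
   = 80.6105·0.899391 − 47.0035·0.788749·0.611405 = 49.833136
B₀ = V₀ − E₀ = 80.6105 − 49.833136 = 30.777364

E0=49.8331 B0=30.7774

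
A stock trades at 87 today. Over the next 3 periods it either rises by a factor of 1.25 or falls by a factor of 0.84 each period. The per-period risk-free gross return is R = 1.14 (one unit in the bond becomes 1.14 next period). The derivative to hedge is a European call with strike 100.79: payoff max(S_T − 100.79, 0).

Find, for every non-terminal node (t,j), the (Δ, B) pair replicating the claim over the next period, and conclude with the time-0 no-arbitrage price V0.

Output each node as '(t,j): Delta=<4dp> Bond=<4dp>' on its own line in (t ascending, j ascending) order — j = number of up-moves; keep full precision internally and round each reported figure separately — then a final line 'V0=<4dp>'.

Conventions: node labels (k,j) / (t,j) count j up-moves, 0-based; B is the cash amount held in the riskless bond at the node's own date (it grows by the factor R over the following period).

Since d<R<u, set p* = (R−d)/(u−d) = 0.7317; price each node as the discounted p*-expectation of its children.
Payoffs at expiry: V(3,0)=0.0000, V(3,1)=0.0000, V(3,2)=13.3975, V(3,3)=69.1319
(2,0): S=61.3872. Δ = (V_up−V_dn)/(S_up−S_dn) = (0.0000−0.0000)/(76.7340−51.5652) = 0.0000. V = [p*·0.0000 + (1−p*)·0.0000]/1.14 = 0.0000. B = V − Δ·S = 0.0000.
(2,1): S=91.3500. Δ = (V_up−V_dn)/(S_up−S_dn) = (13.3975−0.0000)/(114.1875−76.7340) = 0.3577. V = [p*·13.3975 + (1−p*)·0.0000]/1.14 = 8.5992. B = V − Δ·S = -24.0777.
(2,2): S=135.9375. Δ = (V_up−V_dn)/(S_up−S_dn) = (69.1319−13.3975)/(169.9219−114.1875) = 1.0000. V = [p*·69.1319 + (1−p*)·13.3975]/1.14 = 47.5252. B = V − Δ·S = -88.4123.
(1,0): S=73.0800. Δ = (V_up−V_dn)/(S_up−S_dn) = (8.5992−0.0000)/(91.3500−61.3872) = 0.2870. V = [p*·8.5992 + (1−p*)·0.0000]/1.14 = 5.5194. B = V − Δ·S = -15.4542.
(1,1): S=108.7500. Δ = (V_up−V_dn)/(S_up−S_dn) = (47.5252−8.5992)/(135.9375−91.3500) = 0.8730. V = [p*·47.5252 + (1−p*)·8.5992]/1.14 = 32.5278. B = V − Δ·S = -62.4138.
(0,0): S=87.0000. Δ = (V_up−V_dn)/(S_up−S_dn) = (32.5278−5.5194)/(108.7500−73.0800) = 0.7572. V = [p*·32.5278 + (1−p*)·5.5194]/1.14 = 22.1768. B = V − Δ·S = -43.6973.
Verification: the root portfolio costs Δ(0,0)·S0 + B(0,0) = 22.1768, matching V0.

(0,0): Delta=0.7572 Bond=-43.6973
(1,0): Delta=0.2870 Bond=-15.4542
(1,1): Delta=0.8730 Bond=-62.4138
(2,0): Delta=0.0000 Bond=0.0000
(2,1): Delta=0.3577 Bond=-24.0777
(2,2): Delta=1.0000 Bond=-88.4123
V0=22.1768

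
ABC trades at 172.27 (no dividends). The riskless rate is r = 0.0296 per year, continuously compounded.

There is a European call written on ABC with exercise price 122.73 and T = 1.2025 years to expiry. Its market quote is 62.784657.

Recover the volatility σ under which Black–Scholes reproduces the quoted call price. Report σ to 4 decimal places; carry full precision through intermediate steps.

sigma = 0.4503

At σ = 0.4503 the Black–Scholes value reproduces the quote:
σ√T = 0.4503·√1.2025 = 0.493793
d₁ = (ln(S/K) + (r+σ²/2)T) / (σ√T) = (ln(172.27/122.73) + (0.0296+0.4503²/2)·1.2025) / 0.493793 = (0.339076 + 0.157510) / 0.493793 = 1.005657
d₂ = d₁ − σ√T = 1.005657 − 0.493793 = 0.511864
e^{−rT} = 0.965032
N(d₁) = 0.842710,  N(d₂) = 0.695627
V = S·N(d₁) − K·e^{−rT}·N(d₂) = 145.173586 − 82.388929 = 62.784657 (the observed quote) — the price is monotone increasing in volatility, hence this σ is the only solution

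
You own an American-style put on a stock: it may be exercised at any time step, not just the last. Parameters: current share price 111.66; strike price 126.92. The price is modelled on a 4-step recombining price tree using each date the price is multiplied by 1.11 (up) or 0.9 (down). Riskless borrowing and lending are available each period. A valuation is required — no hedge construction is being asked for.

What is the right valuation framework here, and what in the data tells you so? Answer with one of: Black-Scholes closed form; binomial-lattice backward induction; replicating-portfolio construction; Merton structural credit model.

framework: binomial-lattice backward induction

Key observation: early exercise of the strike-126.92 put must be checked at each of the 4 dates (spot 111.66), which forces a node-by-node comparison of intrinsic and continuation value backward from expiry.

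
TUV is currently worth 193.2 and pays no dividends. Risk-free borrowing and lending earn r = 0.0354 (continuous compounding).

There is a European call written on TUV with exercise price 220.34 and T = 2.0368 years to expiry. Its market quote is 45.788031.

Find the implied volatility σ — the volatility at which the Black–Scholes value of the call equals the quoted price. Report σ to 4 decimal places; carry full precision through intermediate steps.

sigma = 0.4625

At σ = 0.4625 the Black–Scholes value reproduces the quote:
σ√T = 0.4625·√2.0368 = 0.660064
d₁ = (ln(S/K) + (r+σ²/2)T) / (σ√T) = (ln(193.2/220.34) + (0.0354+0.4625²/2)·2.0368) / 0.660064 = (-0.131446 + 0.289945) / 0.660064 = 0.240127
d₂ = d₁ − σ√T = 0.240127 − 0.660064 = -0.419937
e^{−rT} = 0.930435
N(d₁) = 0.594884,  N(d₂) = 0.337266
V = S·N(d₁) − K·e^{−rT}·N(d₂) = 114.931587 − 69.143555 = 45.788031 (the observed quote) — the price is monotone increasing in volatility, hence this σ is the only solution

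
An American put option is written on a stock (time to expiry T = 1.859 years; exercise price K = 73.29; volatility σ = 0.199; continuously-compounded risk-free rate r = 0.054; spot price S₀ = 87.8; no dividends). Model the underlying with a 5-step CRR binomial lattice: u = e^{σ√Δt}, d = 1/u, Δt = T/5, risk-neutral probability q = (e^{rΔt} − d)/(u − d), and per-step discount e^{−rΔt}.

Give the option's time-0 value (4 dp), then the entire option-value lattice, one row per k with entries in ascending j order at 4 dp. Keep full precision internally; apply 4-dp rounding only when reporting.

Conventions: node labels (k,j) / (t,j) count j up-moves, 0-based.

price = 1.7676
tree:
1.7676
3.4755 0.4522
6.6566 1.0322 0.0000
12.2800 2.3564 0.0000 0.0000
19.2515 5.3793 0.0000 0.0000 0.0000
25.4264 12.2800 0.0000 0.0000 0.0000 0.0000

Δt=0.37180  u=1.12901  d=0.88573  q=0.55306  discount=0.98012
step 5 (expiry): payoffs max(K−S,0) = 25.4264 12.2800 0.0000 0.0000 0.0000 0.0000
k=4: (k=4,j=0): S=54.0385, K−S=19.2515, hold=17.7947 ⇒ V=19.2515 exercise | (k=4,j=1): S=68.8809, K−S=4.4091, hold=5.3793 ⇒ V=5.3793 continue | (k=4,j=2): S=87.8000, K−S=0.0000, hold=0.0000 ⇒ V=0.0000 continue | (k=4,j=3): S=111.9154, K−S=0.0000, hold=0.0000 ⇒ V=0.0000 continue | (k=4,j=4): S=142.6545, K−S=0.0000, hold=0.0000 ⇒ V=0.0000 continue
k=3: (k=3,j=0): S=61.0100, K−S=12.2800, hold=11.3491 ⇒ V=12.2800 exercise | (k=3,j=1): S=77.7673, K−S=0.0000, hold=2.3564 ⇒ V=2.3564 continue | (k=3,j=2): S=99.1271, K−S=0.0000, hold=0.0000 ⇒ V=0.0000 continue | (k=3,j=3): S=126.3536, K−S=0.0000, hold=0.0000 ⇒ V=0.0000 continue
k=2: (k=2,j=0): S=68.8809, K−S=4.4091, hold=6.6566 ⇒ V=6.6566 continue | (k=2,j=1): S=87.8000, K−S=0.0000, hold=1.0322 ⇒ V=1.0322 continue | (k=2,j=2): S=111.9154, K−S=0.0000, hold=0.0000 ⇒ V=0.0000 continue
k=1: (k=1,j=0): S=77.7673, K−S=0.0000, hold=3.4755 ⇒ V=3.4755 continue | (k=1,j=1): S=99.1271, K−S=0.0000, hold=0.4522 ⇒ V=0.4522 continue
k=0: (k=0,j=0): S=87.8000, K−S=0.0000, hold=1.7676 ⇒ V=1.7676 continue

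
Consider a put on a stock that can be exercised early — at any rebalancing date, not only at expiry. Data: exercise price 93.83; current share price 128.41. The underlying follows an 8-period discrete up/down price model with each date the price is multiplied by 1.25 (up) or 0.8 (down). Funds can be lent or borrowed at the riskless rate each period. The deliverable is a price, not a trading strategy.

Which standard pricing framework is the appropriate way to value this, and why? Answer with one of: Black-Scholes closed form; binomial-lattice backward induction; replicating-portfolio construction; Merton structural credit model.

framework: binomial-lattice backward induction

Key observation: the exercise right at every one of the 8 steps is what matters: each node needs max(93.83 − S, continuation), which only the stepwise tree valuation starting from spot 128.41 delivers.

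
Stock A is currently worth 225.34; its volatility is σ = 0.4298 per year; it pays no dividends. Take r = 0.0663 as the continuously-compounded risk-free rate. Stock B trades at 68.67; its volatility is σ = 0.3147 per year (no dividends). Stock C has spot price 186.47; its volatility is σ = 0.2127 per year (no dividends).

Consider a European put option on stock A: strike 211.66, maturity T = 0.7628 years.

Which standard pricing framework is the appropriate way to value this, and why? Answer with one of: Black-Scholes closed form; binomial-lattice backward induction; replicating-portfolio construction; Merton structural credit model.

framework: Black-Scholes closed form

Key observation: the strike-211.66 put on stock A is European-exercise on a continuously-modelled lognormal underlying, so its value is a single closed-form evaluation.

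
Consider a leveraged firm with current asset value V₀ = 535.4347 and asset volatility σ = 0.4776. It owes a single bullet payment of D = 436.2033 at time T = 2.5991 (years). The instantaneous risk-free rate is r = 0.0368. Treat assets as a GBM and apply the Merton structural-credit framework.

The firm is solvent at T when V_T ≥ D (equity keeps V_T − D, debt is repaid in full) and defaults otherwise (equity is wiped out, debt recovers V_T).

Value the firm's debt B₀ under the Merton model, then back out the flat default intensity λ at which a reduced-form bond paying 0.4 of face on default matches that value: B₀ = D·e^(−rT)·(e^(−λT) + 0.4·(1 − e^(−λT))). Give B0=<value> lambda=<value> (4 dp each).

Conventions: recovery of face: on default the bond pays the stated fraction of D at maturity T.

B0=316.3535 lambda=0.1579

With assets at 535.4347 and a single debt payment of 436.2033 at 2.5991 years:
d₁ = [ln(V₀/D) + (r + σ²/2)T] / (σ√T)
   = [ln(535.4347/436.2033) + (0.0368 + 0.5·0.4776²)·2.5991] / (0.4776·√2.5991)
   = [0.204971 + 0.392077] / 0.769974 = 0.775412
d₂ = d₁ − σ√T = 0.775412 − 0.769974 = 0.005439
N(d₁) = 0.780952,  N(d₂) = 0.502170,  e^(−rT) = 0.908785
E₀ = V₀·N(d₁) − D·e^(−rT)·N(d₂)
   = 535.4347·0.780952 − 436.2033·0.908785·0.502170 = 219.081187
B₀ = V₀ − E₀ = 535.4347 − 219.081187 = 316.353513
e^(−λT) = (B₀·e^(rT)/D − 0.4)/(1 − 0.4) = (316.3535·1.100370/436.2033 − 0.4)/0.6 = 0.66339372
λ = −ln(0.66339372)/2.5991 = 0.157896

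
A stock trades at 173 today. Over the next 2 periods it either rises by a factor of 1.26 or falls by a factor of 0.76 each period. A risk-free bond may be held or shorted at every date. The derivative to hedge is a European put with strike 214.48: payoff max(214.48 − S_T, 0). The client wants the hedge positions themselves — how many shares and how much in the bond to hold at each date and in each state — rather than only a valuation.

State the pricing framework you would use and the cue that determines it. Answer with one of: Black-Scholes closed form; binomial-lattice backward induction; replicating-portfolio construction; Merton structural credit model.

framework: replicating-portfolio construction

Key observation: since the answer must list Δ and B at each node of the 1.26/0.76 lattice on 173, the replicating-portfolio method — solving the two-state system at every node — is the one that applies.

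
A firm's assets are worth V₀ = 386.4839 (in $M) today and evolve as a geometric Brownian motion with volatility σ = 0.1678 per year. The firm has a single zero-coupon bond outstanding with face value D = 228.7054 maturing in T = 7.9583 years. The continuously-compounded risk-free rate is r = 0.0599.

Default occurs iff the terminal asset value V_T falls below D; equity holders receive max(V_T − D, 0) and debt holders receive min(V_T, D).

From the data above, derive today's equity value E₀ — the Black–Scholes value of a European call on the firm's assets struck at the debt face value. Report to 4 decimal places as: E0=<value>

E0=245.1695

Equity is a call on the firm's assets struck at D = 228.7054:
d₁ = [ln(V₀/D) + (r + σ²/2)T] / (σ√T)
   = [ln(386.4839/228.7054) + (0.0599 + 0.5·0.1678²)·7.9583] / (0.1678·√7.9583)
   = [0.524655 + 0.588742] / 0.473372 = 2.352060
d₂ = d₁ − σ√T = 2.352060 − 0.473372 = 1.878688
N(d₁) = 0.990665,  N(d₂) = 0.969856,  e^(−rT) = 0.620827
E₀ = V₀·N(d₁) − D·e^(−rT)·N(d₂)
   = 386.4839·0.990665 − 228.7054·0.620827·0.969856 = 245.169514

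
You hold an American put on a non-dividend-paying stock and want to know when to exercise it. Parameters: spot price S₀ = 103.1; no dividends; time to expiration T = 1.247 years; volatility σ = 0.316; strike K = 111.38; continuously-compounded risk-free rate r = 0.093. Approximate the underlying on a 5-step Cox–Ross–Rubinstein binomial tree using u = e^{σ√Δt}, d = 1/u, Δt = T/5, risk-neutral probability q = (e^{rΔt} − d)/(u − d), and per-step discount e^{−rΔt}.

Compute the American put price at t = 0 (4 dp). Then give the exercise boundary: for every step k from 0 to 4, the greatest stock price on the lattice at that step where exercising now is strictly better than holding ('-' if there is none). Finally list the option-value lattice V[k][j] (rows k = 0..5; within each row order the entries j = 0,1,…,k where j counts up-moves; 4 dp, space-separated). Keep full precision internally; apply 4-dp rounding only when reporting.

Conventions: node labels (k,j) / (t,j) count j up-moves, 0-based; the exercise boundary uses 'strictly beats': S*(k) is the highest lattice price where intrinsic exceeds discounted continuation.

params: Δt=0.24940 u=1.17094 d=0.85401 q=0.53467 e^(-rΔt)=0.97707
t_5 payoffs: 64.5442 47.1630 23.3314 0.0000 0.0000 0.0000
t_4: node(4,0) S=54.8421 payoff=56.5379 vs cont=53.9843 → 56.5379 [stop]  node(4,1) S=75.1946 payoff=36.1854 vs cont=33.6318 → 36.1854 [stop]  node(4,2) S=103.1000 payoff=8.2800 vs cont=10.6079 → 10.6079 [wait]  node(4,3) S=141.3614 payoff=0.0000 vs cont=0.0000 → 0.0000 [wait]  node(4,4) S=193.8221 payoff=0.0000 vs cont=0.0000 → 0.0000 [wait]  ⇒ S*(4)=75.1946
t_3: node(3,0) S=64.2170 payoff=47.1630 vs cont=44.6093 → 47.1630 [stop]  node(3,1) S=88.0486 payoff=23.3314 vs cont=21.9939 → 23.3314 [stop]  node(3,2) S=120.7243 payoff=0.0000 vs cont=4.8230 → 4.8230 [wait]  node(3,3) S=165.5263 payoff=0.0000 vs cont=0.0000 → 0.0000 [wait]  ⇒ S*(3)=88.0486
t_2: node(2,0) S=75.1946 payoff=36.1854 vs cont=33.6318 → 36.1854 [stop]  node(2,1) S=103.1000 payoff=8.2800 vs cont=13.1275 → 13.1275 [wait]  node(2,2) S=141.3614 payoff=0.0000 vs cont=2.1929 → 2.1929 [wait]  ⇒ S*(2)=75.1946
t_1: node(1,0) S=88.0486 payoff=23.3314 vs cont=23.3101 → 23.3314 [stop]  node(1,1) S=120.7243 payoff=0.0000 vs cont=7.1142 → 7.1142 [wait]  ⇒ S*(1)=88.0486
t_0: node(0,0) S=103.1000 payoff=8.2800 vs cont=14.3244 → 14.3244 [wait]  ⇒ S*(0)=-

price = 14.3244
boundary = - 88.0486 75.1946 88.0486 75.1946
tree:
14.3244
23.3314 7.1142
36.1854 13.1275 2.1929
47.1630 23.3314 4.8230 0.0000
56.5379 36.1854 10.6079 0.0000 0.0000
64.5442 47.1630 23.3314 0.0000 0.0000 0.0000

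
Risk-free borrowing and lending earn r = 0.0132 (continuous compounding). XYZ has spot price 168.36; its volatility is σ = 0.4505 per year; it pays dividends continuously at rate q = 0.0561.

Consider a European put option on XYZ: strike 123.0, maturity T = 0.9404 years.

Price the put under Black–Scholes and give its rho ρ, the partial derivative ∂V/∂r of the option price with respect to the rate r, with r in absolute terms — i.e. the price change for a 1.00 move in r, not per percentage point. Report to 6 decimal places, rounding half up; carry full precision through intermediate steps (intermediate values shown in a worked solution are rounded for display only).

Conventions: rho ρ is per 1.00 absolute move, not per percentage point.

price = 9.706313
ρ = -39.038255

σ√T = 0.4505·√0.9404 = 0.436869
d₁ = (ln(S/K) + (r−q+σ²/2)T) / (σ√T) = (ln(168.36/123.0) + (0.0132−0.0561+0.4505²/2)·0.9404) / 0.436869 = (0.313920 + 0.055084) / 0.436869 = 0.844657
d₂ = d₁ − σ√T = 0.844657 − 0.436869 = 0.407788
e^{−rT} = 0.987663
e^{−qT} = 0.948611
N(−d₁) = 0.199151,  N(−d₂) = 0.341715
Put price V = K·e^{−rT}·N(−d₂) − S·e^{−qT}·N(−d₁) = 41.512394 − 31.806080 = 9.706313
ρ = −K·T·e^{−rT}·N(−d₂) = -39.038255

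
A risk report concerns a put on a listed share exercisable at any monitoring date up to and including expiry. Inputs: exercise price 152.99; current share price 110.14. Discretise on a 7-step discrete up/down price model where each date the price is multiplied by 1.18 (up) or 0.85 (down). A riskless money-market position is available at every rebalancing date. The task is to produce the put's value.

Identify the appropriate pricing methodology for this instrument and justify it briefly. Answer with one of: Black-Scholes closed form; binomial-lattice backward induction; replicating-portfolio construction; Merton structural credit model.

framework: binomial-lattice backward induction

Key observation: an American put (K = 152.99, S₀ = 110.14) on a 7-date tree has no closed form — the optimal stopping decision is embedded and must be resolved recursively from expiry.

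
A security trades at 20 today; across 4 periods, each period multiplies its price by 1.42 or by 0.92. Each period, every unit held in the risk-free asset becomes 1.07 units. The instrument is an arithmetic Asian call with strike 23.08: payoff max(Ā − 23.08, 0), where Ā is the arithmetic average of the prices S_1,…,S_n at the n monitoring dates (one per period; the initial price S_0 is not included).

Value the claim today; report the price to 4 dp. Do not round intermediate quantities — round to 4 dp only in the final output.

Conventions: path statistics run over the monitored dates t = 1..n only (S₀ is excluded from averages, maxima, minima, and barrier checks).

Set p* = 0.3000 (from d < R < u); the path-dependent value is the discounted p*-expectation over all price paths.
Enumerate all 2^4 = 16 price paths (U = up ×1.42, D = down ×0.92); each path with k up-moves has probability p*^k·(1−p*)^(4−k).
DDDD: Ā=16.3074, payoff=0.0000, prob=0.240100
UDDD: Ā=25.1701, payoff=2.0901, prob=0.102900
DUDD: Ā=22.6701, payoff=0.0000, prob=0.102900
UUDD: Ā=34.9908, payoff=11.9108, prob=0.044100
DDUD: Ā=20.3701, payoff=0.0000, prob=0.102900
UDUD: Ā=31.4408, payoff=8.3608, prob=0.044100
DUUD: Ā=28.9408, payoff=5.8608, prob=0.044100
UUUD: Ā=44.6696, payoff=21.5896, prob=0.018900
DDDU: Ā=18.2541, payoff=0.0000, prob=0.102900
UDDU: Ā=28.1748, payoff=5.0948, prob=0.044100
DUDU: Ā=25.6748, payoff=2.5948, prob=0.044100
UUDU: Ā=39.6286, payoff=16.5486, prob=0.018900
DDUU: Ā=23.3748, payoff=0.2948, prob=0.044100
UDUU: Ā=36.0786, payoff=12.9986, prob=0.018900
DUUU: Ā=33.5786, payoff=10.4986, prob=0.018900
UUUU: Ā=51.8278, payoff=28.7478, prob=0.008100
Price = Σ prob·payoff / R^4 = 3.117400 / 1.310796 = 2.3782

price = 2.3782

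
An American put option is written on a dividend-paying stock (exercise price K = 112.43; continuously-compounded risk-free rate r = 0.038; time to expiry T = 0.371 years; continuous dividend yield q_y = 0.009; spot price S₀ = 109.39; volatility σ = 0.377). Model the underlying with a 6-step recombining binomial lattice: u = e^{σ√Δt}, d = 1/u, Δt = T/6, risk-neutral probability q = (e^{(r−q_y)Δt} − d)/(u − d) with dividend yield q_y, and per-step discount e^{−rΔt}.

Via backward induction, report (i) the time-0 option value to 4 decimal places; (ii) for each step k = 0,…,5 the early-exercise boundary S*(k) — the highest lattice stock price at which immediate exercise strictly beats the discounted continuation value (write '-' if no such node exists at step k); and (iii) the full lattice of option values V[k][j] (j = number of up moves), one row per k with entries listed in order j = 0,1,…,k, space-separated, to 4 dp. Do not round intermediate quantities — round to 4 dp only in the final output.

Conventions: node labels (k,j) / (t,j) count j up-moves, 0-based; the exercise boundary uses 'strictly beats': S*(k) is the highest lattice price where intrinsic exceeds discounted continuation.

Δt=0.06183  u=1.09828  d=0.91051  q=0.48614  discount=0.99765
step 6 (expiry): payoffs max(K−S,0) = 50.1000 37.2462 21.7418 3.0400 0.0000 0.0000 0.0000
step 5: (k=5,j=0): S=68.4559, K−S=43.9741, hold=43.7483 ⇒ V=43.9741 exercise | (k=5,j=1): S=82.5729, K−S=29.8571, hold=29.6392 ⇒ V=29.8571 exercise | (k=5,j=2): S=99.6011, K−S=12.8289, hold=12.6204 ⇒ V=12.8289 exercise | (k=5,j=3): S=120.1409, K−S=0.0000, hold=1.5585 ⇒ V=1.5585 continue | (k=5,j=4): S=144.9165, K−S=0.0000, hold=0.0000 ⇒ V=0.0000 continue | (k=5,j=5): S=174.8012, K−S=0.0000, hold=0.0000 ⇒ V=0.0000 continue  boundary S*=99.6011
step 4: (k=4,j=0): S=75.1838, K−S=37.2462, hold=37.0242 ⇒ V=37.2462 exercise | (k=4,j=1): S=90.6882, K−S=21.7418, hold=21.5284 ⇒ V=21.7418 exercise | (k=4,j=2): S=109.3900, K−S=3.0400, hold=7.3326 ⇒ V=7.3326 continue | (k=4,j=3): S=131.9485, K−S=0.0000, hold=0.7990 ⇒ V=0.7990 continue | (k=4,j=4): S=159.1590, K−S=0.0000, hold=0.0000 ⇒ V=0.0000 continue  boundary S*=90.6882
step 3: (k=3,j=0): S=82.5729, K−S=29.8571, hold=29.6392 ⇒ V=29.8571 exercise | (k=3,j=1): S=99.6011, K−S=12.8289, hold=14.7023 ⇒ V=14.7023 continue | (k=3,j=2): S=120.1409, K−S=0.0000, hold=4.1466 ⇒ V=4.1466 continue | (k=3,j=3): S=144.9165, K−S=0.0000, hold=0.4096 ⇒ V=0.4096 continue  boundary S*=82.5729
step 2: (k=2,j=0): S=90.6882, K−S=21.7418, hold=22.4370 ⇒ V=22.4370 continue | (k=2,j=1): S=109.3900, K−S=3.0400, hold=9.5483 ⇒ V=9.5483 continue | (k=2,j=2): S=131.9485, K−S=0.0000, hold=2.3244 ⇒ V=2.3244 continue  boundary S*=-
step 1: (k=1,j=0): S=99.6011, K−S=12.8289, hold=16.1334 ⇒ V=16.1334 continue | (k=1,j=1): S=120.1409, K−S=0.0000, hold=6.0223 ⇒ V=6.0223 continue  boundary S*=-
step 0: (k=0,j=0): S=109.3900, K−S=3.0400, hold=11.1917 ⇒ V=11.1917 continue  boundary S*=-

price = 11.1917
boundary = - - - 82.5729 90.6882 99.6011
tree:
11.1917
16.1334 6.0223
22.4370 9.5483 2.3244
29.8571 14.7023 4.1466 0.4096
37.2462 21.7418 7.3326 0.7990 0.0000
43.9741 29.8571 12.8289 1.5585 0.0000 0.0000
50.1000 37.2462 21.7418 3.0400 0.0000 0.0000 0.0000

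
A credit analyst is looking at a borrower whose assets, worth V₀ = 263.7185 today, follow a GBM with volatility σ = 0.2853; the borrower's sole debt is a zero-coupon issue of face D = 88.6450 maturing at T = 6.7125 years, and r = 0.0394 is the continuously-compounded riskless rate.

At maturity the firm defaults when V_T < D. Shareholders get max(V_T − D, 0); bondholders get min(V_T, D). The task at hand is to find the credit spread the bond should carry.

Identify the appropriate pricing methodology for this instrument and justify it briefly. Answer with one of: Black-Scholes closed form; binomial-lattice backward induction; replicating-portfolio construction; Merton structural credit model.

Key observation: with the firm-asset dynamics (V₀ = 263.7185) and a single zero-coupon liability of face 88.6450 given, debt value, spread, and default probability all derive from the option view of the balance sheet.

framework: Merton structural credit model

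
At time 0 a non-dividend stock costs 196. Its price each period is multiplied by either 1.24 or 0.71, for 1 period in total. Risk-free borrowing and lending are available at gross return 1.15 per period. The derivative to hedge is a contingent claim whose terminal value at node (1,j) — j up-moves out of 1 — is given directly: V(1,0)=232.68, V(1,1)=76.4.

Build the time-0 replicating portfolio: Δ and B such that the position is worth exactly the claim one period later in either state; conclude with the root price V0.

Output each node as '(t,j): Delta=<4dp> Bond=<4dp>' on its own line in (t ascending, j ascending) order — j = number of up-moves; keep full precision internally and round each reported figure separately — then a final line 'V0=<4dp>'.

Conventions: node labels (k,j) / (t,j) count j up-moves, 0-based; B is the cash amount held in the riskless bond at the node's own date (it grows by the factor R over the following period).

(0,0): Delta=-1.5044 Bond=384.3793
V0=89.5114

Risk-neutral probability p* = (R−d)/(u−d) = (1.15−0.71)/(1.24−0.71) = 0.8302.
Expiry values: V(1,0)=232.6800, V(1,1)=76.4000
Node (0,0) S=196.0000: V=(p*·76.4000+(1−p*)·232.6800)/1.15=89.5114; Δ=(76.4000−232.6800)/(243.0400−139.1600)=-1.5044; B=V−Δ·S=384.3793
As a check, the time-0 holding Δ(0,0)·S0 + B(0,0) comes to 89.5114 — exactly V0.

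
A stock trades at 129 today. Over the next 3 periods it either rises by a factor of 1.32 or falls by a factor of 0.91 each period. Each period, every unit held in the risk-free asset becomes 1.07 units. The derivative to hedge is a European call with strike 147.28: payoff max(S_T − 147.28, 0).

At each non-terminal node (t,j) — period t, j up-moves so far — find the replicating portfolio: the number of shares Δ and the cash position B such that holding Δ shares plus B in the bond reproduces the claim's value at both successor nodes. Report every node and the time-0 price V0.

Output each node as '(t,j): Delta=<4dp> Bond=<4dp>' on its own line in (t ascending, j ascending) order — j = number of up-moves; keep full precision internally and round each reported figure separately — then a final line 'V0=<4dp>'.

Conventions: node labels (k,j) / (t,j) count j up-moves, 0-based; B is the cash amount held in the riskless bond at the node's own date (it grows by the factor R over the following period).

(0,0): Delta=0.6818 Bond=-67.6812
(1,0): Delta=0.4339 Bond=-43.3192
(1,1): Delta=0.9488 Bond=-117.8872
(2,0): Delta=0.0000 Bond=0.0000
(2,1): Delta=0.9013 Bond=-118.7757
(2,2): Delta=1.0000 Bond=-137.6449
V0=20.2698

Under the risk-neutral measure, an up-move has probability p* = (R−d)/(u−d) = 0.3902 and values discount at R = 1.07.
Terminal payoffs: V(3,0)=0.0000, V(3,1)=0.0000, V(3,2)=57.2603, V(3,3)=149.4159
Node (2,0) S=106.8249: V=(p*·0.0000+(1−p*)·0.0000)/1.07=0.0000; Δ=(0.0000−0.0000)/(141.0089−97.2107)=0.0000; B=V−Δ·S=0.0000
Node (2,1) S=154.9548: V=(p*·57.2603+(1−p*)·0.0000)/1.07=20.8836; Δ=(57.2603−0.0000)/(204.5403−141.0089)=0.9013; B=V−Δ·S=-118.7757
Node (2,2) S=224.7696: V=(p*·149.4159+(1−p*)·57.2603)/1.07=87.1247; Δ=(149.4159−57.2603)/(296.6959−204.5403)=1.0000; B=V−Δ·S=-137.6449
Node (1,0) S=117.3900: V=(p*·20.8836+(1−p*)·0.0000)/1.07=7.6166; Δ=(20.8836−0.0000)/(154.9548−106.8249)=0.4339; B=V−Δ·S=-43.3192
Node (1,1) S=170.2800: V=(p*·87.1247+(1−p*)·20.8836)/1.07=43.6765; Δ=(87.1247−20.8836)/(224.7696−154.9548)=0.9488; B=V−Δ·S=-117.8872
Node (0,0) S=129.0000: V=(p*·43.6765+(1−p*)·7.6166)/1.07=20.2698; Δ=(43.6765−7.6166)/(170.2800−117.3900)=0.6818; B=V−Δ·S=-67.6812
As a check, the time-0 holding Δ(0,0)·S0 + B(0,0) comes to 20.2698 — exactly V0.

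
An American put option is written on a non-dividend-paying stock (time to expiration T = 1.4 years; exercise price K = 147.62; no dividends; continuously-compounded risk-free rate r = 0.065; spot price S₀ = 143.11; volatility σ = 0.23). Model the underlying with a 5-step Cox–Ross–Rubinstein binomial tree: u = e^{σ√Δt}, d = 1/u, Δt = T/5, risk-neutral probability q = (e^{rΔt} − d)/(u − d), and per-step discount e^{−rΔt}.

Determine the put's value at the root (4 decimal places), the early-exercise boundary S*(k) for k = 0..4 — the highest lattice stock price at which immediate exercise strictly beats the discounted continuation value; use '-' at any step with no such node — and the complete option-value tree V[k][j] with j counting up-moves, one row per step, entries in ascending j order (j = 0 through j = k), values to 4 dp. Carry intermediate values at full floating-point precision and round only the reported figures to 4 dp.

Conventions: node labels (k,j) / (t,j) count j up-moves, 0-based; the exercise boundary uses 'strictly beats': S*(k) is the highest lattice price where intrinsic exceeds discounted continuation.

Δt=0.28000, u=1.12942, d=0.88541, q=0.54488, disc=e^(-rΔt)=0.98196
k=5 terminal: V=max(K-S,0) → 69.7461 48.2848 20.9090 0.0000 0.0000 0.0000
k=4: j=0 S=87.9524 intr=59.6676 cont=57.0053 V=59.6676[EX]; j=1 S=112.1912 intr=35.4288 cont=32.7664 V=35.4288[EX]; j=2 S=143.1100 intr=4.5100 cont=9.3444 V=9.3444[hold]; j=3 S=182.5497 intr=0.0000 cont=0.0000 V=0.0000[hold]; j=4 S=232.8587 intr=0.0000 cont=0.0000 V=0.0000[hold]  S*(4)=112.1912
k=3: j=0 S=99.3352 intr=48.2848 cont=45.6224 V=48.2848[EX]; j=1 S=126.7110 intr=20.9090 cont=20.8333 V=20.9090[EX]; j=2 S=161.6314 intr=0.0000 cont=4.1761 V=4.1761[hold]; j=3 S=206.1754 intr=0.0000 cont=0.0000 V=0.0000[hold]  S*(3)=126.7110
k=2: j=0 S=112.1912 intr=35.4288 cont=32.7664 V=35.4288[EX]; j=1 S=143.1100 intr=4.5100 cont=11.5789 V=11.5789[hold]; j=2 S=182.5497 intr=0.0000 cont=1.8664 V=1.8664[hold]  S*(2)=112.1912
k=1: j=0 S=126.7110 intr=20.9090 cont=22.0288 V=22.0288[hold]; j=1 S=161.6314 intr=0.0000 cont=6.1733 V=6.1733[hold]  S*(1)=-
k=0: j=0 S=143.1100 intr=4.5100 cont=13.1480 V=13.1480[hold]  S*(0)=-

price = 13.1480
boundary = - - 112.1912 126.7110 112.1912
tree:
13.1480
22.0288 6.1733
35.4288 11.5789 1.8664
48.2848 20.9090 4.1761 0.0000
59.6676 35.4288 9.3444 0.0000 0.0000
69.7461 48.2848 20.9090 0.0000 0.0000 0.0000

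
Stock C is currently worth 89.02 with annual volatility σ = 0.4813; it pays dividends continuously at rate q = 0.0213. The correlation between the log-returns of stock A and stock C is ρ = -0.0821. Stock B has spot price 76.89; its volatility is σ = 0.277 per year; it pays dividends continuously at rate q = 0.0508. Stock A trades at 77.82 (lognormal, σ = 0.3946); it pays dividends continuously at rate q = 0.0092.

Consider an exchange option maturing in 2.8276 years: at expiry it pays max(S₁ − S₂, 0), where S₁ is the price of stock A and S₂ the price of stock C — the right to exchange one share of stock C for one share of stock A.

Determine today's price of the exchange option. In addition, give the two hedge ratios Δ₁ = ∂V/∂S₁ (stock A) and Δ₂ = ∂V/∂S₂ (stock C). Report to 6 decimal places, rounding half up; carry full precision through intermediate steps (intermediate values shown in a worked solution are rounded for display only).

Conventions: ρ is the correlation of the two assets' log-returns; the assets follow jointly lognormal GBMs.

σ_eff = √(σ₁² + σ₂² − 2ρσ₁σ₂) = √(0.3946² + 0.4813² − 2·-0.0821·0.3946·0.4813) = 0.646950
d₁ = (ln(S₁/S₂) + (q₂ − q₁ + σ_eff²/2)T) / (σ_eff√T) = (ln(77.82/89.02) + (0.0213 − 0.0092 + 0.209272)·2.8276) / 1.087876 = 0.451787
d₂ = d₁ − σ_eff√T = 0.451787 − 1.087876 = -0.636089
N(d₁) = 0.674289,  N(d₂) = 0.262359
V = S₁·e^{−q₁T}·N(d₁) − S₂·e^{−q₂T}·N(d₂) = 51.125732 − 21.990106 = 29.135625
Key observation: no risk-free rate is needed — with the second asset as numeraire the exchange option is a call on the ratio S₁/S₂, and r cancels out of the value.
Δ₁ = e^{−q₁T}·N(d₁) = 0.656974;  Δ₂ = −e^{−q₂T}·N(d₂) = -0.247024

exchange price = 29.135625
Δ1 = 0.656974
Δ2 = -0.247024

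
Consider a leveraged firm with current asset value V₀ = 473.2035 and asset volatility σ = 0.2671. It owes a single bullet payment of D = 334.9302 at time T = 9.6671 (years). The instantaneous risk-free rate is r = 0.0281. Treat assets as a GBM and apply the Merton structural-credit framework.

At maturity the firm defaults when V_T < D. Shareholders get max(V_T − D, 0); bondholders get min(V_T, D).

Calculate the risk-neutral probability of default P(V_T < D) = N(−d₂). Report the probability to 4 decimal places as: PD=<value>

Equity is a call on the firm's assets struck at D = 334.9302:
d₁ = [ln(V₀/D) + (r + σ²/2)T] / (σ√T)
   = [ln(473.2035/334.9302) + (0.0281 + 0.5·0.2671²)·9.6671] / (0.2671·√9.6671)
   = [0.345603 + 0.616483] / 0.830466 = 1.158489
d₂ = d₁ − σ√T = 1.158489 − 0.830466 = 0.328023
risk-neutral PD = N(−d₂) = N(-0.328023) = 0.371447

PD=0.3714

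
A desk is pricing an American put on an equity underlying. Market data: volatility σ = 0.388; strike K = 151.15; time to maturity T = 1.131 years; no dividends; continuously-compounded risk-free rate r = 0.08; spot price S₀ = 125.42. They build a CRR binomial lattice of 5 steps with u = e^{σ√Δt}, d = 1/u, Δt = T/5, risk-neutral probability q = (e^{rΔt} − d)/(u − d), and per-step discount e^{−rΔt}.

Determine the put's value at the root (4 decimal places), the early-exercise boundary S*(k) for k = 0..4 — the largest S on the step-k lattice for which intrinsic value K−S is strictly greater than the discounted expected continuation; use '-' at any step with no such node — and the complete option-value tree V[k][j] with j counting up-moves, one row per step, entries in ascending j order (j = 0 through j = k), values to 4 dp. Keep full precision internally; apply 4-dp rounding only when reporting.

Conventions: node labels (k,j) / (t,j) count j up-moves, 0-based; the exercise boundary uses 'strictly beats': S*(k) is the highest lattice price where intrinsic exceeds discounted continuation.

price = 31.3961
boundary = - 104.2856 86.7126 104.2856 125.4200
tree:
31.3961
46.8644 17.2636
64.4374 29.1058 6.1984
79.0493 46.8644 12.6289 0.0744
91.1989 64.4374 25.7300 0.1525 0.0000
101.3012 79.0493 46.8644 0.3125 0.0000 0.0000

Δt=0.22620  u=1.20266  d=0.83149  q=0.50319  discount=0.98207
step 5 (expiry): payoffs max(K−S,0) = 101.3012 79.0493 46.8644 0.3125 0.0000 0.0000
step 4: (k=4,j=0): S=59.9511, K−S=91.1989, hold=88.4883 ⇒ V=91.1989 exercise | (k=4,j=1): S=86.7126, K−S=64.4374, hold=61.7268 ⇒ V=64.4374 exercise | (k=4,j=2): S=125.4200, K−S=25.7300, hold=23.0194 ⇒ V=25.7300 exercise | (k=4,j=3): S=181.4060, K−S=0.0000, hold=0.1525 ⇒ V=0.1525 continue | (k=4,j=4): S=262.3834, K−S=0.0000, hold=0.0000 ⇒ V=0.0000 continue  boundary S*=125.4200
step 3: (k=3,j=0): S=72.1007, K−S=79.0493, hold=76.3387 ⇒ V=79.0493 exercise | (k=3,j=1): S=104.2856, K−S=46.8644, hold=44.1538 ⇒ V=46.8644 exercise | (k=3,j=2): S=150.8375, K−S=0.3125, hold=12.6289 ⇒ V=12.6289 continue | (k=3,j=3): S=218.1695, K−S=0.0000, hold=0.0744 ⇒ V=0.0744 continue  boundary S*=104.2856
step 2: (k=2,j=0): S=86.7126, K−S=64.4374, hold=61.7268 ⇒ V=64.4374 exercise | (k=2,j=1): S=125.4200, K−S=25.7300, hold=29.1058 ⇒ V=29.1058 continue | (k=2,j=2): S=181.4060, K−S=0.0000, hold=6.1984 ⇒ V=6.1984 continue  boundary S*=86.7126
step 1: (k=1,j=0): S=104.2856, K−S=46.8644, hold=45.8220 ⇒ V=46.8644 exercise | (k=1,j=1): S=150.8375, K−S=0.3125, hold=17.2636 ⇒ V=17.2636 continue  boundary S*=104.2856
step 0: (k=0,j=0): S=125.4200, K−S=25.7300, hold=31.3961 ⇒ V=31.3961 continue  boundary S*=-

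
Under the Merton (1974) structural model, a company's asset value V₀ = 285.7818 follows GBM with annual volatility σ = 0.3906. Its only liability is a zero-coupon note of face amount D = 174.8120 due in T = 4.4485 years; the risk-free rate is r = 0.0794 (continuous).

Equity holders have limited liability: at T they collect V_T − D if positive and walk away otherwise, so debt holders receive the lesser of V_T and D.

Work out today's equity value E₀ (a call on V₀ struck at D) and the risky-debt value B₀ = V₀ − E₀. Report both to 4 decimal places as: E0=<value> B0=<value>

Work the structural quantities from V₀ = 285.7818 against face 174.8120:
d₁ = [ln(V₀/D) + (r + σ²/2)T] / (σ√T)
   = [ln(285.7818/174.8120) + (0.0794 + 0.5·0.3906²)·4.4485] / (0.3906·√4.4485)
   = [0.491517 + 0.692561] / 0.823833 = 1.437280
d₂ = d₁ − σ√T = 1.437280 − 0.823833 = 0.613448
N(d₁) = 0.924681,  N(d₂) = 0.730210,  e^(−rT) = 0.702429
E₀ = V₀·N(d₁) − D·e^(−rT)·N(d₂)
   = 285.7818·0.924681 − 174.8120·0.702429·0.730210 = 174.592281
B₀ = V₀ − E₀ = 285.7818 − 174.592281 = 111.189519

E0=174.5923 B0=111.1895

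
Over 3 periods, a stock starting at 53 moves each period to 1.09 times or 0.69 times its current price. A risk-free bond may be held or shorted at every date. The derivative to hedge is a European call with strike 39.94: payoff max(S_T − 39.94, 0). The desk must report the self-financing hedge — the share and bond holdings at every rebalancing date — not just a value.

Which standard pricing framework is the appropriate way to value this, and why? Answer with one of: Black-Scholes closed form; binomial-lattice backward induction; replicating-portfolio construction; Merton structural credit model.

Key observation: since the answer must list Δ and B at each node of the 1.09/0.69 lattice on 53, the replicating-portfolio method — solving the two-state system at every node — is the one that applies.

framework: replicating-portfolio construction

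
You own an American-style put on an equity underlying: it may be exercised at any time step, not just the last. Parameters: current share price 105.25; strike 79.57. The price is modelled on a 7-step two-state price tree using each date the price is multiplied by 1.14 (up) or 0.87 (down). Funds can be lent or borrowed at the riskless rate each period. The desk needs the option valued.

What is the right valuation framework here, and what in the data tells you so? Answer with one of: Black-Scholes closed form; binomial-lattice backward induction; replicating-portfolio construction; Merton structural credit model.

framework: binomial-lattice backward induction

Key observation: with exercise allowed before expiry on a discrete up/down model (7 steps from spot 105.25), the strike-79.57 put's value must be rolled back through the tree testing early exercise at each node.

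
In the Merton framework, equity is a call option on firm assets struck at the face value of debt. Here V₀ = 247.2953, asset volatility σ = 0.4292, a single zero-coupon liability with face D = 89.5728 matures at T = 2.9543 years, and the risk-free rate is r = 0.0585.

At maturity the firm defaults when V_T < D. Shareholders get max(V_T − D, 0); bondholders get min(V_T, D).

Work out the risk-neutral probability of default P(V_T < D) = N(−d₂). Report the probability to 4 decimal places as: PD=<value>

Work the structural quantities from V₀ = 247.2953 against face 89.5728:
d₁ = [ln(V₀/D) + (r + σ²/2)T] / (σ√T)
   = [ln(247.2953/89.5728) + (0.0585 + 0.5·0.4292²)·2.9543] / (0.4292·√2.9543)
   = [1.015531 + 0.444936] / 0.737712 = 1.979725
d₂ = d₁ − σ√T = 1.979725 − 0.737712 = 1.242013
risk-neutral PD = N(−d₂) = N(-1.242013) = 0.107116

PD=0.1071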